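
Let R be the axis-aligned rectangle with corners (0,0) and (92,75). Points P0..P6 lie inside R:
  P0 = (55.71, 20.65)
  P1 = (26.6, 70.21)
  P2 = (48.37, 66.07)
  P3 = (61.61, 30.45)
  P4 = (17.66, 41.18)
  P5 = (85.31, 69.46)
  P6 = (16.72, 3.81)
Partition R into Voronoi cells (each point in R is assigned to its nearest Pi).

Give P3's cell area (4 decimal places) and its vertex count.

1. box [0,92]×[0,75]: [(0, 0) (92, 0) (92, 75) (0, 75)]
2. ⊥bis P3·P0 via (58.66,25.55): [(0, 60.8657) (92, 5.478) (92, 75) (0, 75)]  |A|=3848.191
3. ⊥bis P3·P1 via (44.105,50.33): [(33.3013, 40.817) (92, 5.478) (92, 75) (72.1221, 75)]  |A|=2380.1701
4. ⊥bis P3·P2 via (54.99,48.26): [(33.9367, 40.4345) (92, 5.478) (92, 62.0167)]  |A|=1641.4127
5. ⊥bis P3·P4 via (39.635,35.815): [(41.4441, 43.225) (39.888, 36.8515) (92, 5.478) (92, 62.0167)]  |A|=1619.6596
6. ⊥bis P3·P5 via (73.46,49.955): [(68.1801, 53.1628) (41.4441, 43.225) (39.888, 36.8515) (92, 5.478) (92, 38.6913)]  |A|=1341.8548
7. ⊥bis P3·P6 via (39.165,17.13): [(68.1801, 53.1628) (41.4441, 43.225) (39.888, 36.8515) (92, 5.478) (92, 38.6913)]  |A|=1341.8548
8. canonical 5-gon: [(68.1801, 53.1628) (41.4441, 43.225) (39.888, 36.8515) (92, 5.478) (92, 38.6913)]
9. shoelace: 1341.8548

Area of P3's cell: 1341.8548 (5 vertices)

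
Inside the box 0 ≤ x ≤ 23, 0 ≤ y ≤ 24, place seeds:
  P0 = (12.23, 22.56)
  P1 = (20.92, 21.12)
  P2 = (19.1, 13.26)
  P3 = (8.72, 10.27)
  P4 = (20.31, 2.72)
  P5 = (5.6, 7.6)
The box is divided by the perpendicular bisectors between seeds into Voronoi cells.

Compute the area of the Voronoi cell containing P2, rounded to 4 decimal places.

Area of P2's cell: 86.2100

1. box [0,23]×[0,24]: [(0, 0) (23, 0) (23, 24) (0, 24)]
2. ⊥bis P2·P0 via (15.665,17.91): [(0, 6.3381) (0, 0) (23, 0) (23, 23.3284)]  |A|=341.1653
3. ⊥bis P2·P1 via (20.01,17.19): [(15.9599, 18.1278) (0, 6.3381) (0, 0) (23, 0) (23, 16.4977)]  |A|=317.1205
4. ⊥bis P2·P3 via (13.91,11.765): [(15.9599, 18.1278) (12.7584, 15.7629) (17.299, 0) (23, 0) (23, 16.4977)]  |A|=140.3479
5. ⊥bis P2·P4 via (19.705,7.99): [(15.9599, 18.1278) (12.7584, 15.7629) (15.1481, 7.4669) (23, 8.3683) (23, 16.4977)]  |A|=86.21
6. ⊥bis P2·P5 via (12.35,10.43): [(15.9599, 18.1278) (12.7584, 15.7629) (15.1481, 7.4669) (23, 8.3683) (23, 16.4977)]  |A|=86.21
7. canonical 5-gon: [(15.9599, 18.1278) (12.7584, 15.7629) (15.1481, 7.4669) (23, 8.3683) (23, 16.4977)]
8. shoelace: 86.21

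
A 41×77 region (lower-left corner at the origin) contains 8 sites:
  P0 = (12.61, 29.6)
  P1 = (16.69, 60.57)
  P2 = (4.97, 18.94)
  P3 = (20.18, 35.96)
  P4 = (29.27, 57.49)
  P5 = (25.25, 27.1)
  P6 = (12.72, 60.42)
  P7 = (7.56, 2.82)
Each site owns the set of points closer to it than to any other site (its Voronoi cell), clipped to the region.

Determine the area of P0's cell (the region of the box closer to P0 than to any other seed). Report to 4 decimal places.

Area of P0's cell: 293.3227

1. box [0,41]×[0,77]: [(0, 0) (41, 0) (41, 77) (0, 77)]
2. ⊥bis P0·P1 via (14.65,45.085): [(0, 47.015) (0, 0) (41, 0) (41, 41.6136)]  |A|=1816.8871
3. ⊥bis P0·P2 via (8.79,24.27): [(0, 47.015) (0, 30.5698) (41, 1.1852) (41, 41.6136)]  |A|=1165.9109
4. ⊥bis P0·P3 via (16.395,32.78): [(4.9874, 46.358) (0, 47.015) (0, 30.5698) (41, 1.1852) (41, 3.4939)]  |A|=479.514
5. ⊥bis P0·P4 via (20.94,43.545): [(4.9874, 46.358) (0, 47.015) (0, 30.5698) (41, 1.1852) (41, 3.4939)]  |A|=479.514
6. ⊥bis P0·P5 via (18.93,28.35): [(19.1562, 29.4935) (4.9874, 46.358) (0, 47.015) (0, 30.5698) (16.9643, 18.4115)]  |A|=302.2377
7. ⊥bis P0·P6 via (12.665,45.01): [(19.1562, 29.4935) (6.1002, 45.0334) (0, 45.0552) (0, 30.5698) (16.9643, 18.4115)]  |A|=293.3227
8. ⊥bis P0·P7 via (10.085,16.21): [(19.1562, 29.4935) (6.1002, 45.0334) (0, 45.0552) (0, 30.5698) (16.9643, 18.4115)]  |A|=293.3227
9. canonical 5-gon: [(19.1562, 29.4935) (6.1002, 45.0334) (0, 45.0552) (0, 30.5698) (16.9643, 18.4115)]
10. shoelace: 293.3227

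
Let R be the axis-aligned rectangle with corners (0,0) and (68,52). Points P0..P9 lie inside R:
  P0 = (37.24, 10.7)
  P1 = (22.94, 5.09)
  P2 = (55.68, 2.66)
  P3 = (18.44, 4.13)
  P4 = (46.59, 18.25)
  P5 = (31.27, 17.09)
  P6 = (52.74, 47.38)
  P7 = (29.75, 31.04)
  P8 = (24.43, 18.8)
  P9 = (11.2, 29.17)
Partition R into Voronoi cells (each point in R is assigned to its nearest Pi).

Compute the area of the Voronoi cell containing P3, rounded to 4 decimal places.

1. box [0,68]×[0,52]: [(0, 0) (68, 0) (68, 52) (0, 52)]
2. ⊥bis P3·P0 via (27.84,7.415): [(0, 0) (30.4313, 0) (12.259, 52) (0, 52)]  |A|=1109.9471
3. ⊥bis P3·P1 via (20.69,4.61): [(0, 0) (21.6735, 0) (10.5801, 52) (0, 52)]  |A|=838.5936
4. ⊥bis P3·P2 via (37.06,3.395): [(0, 0) (21.6735, 0) (10.5801, 52) (0, 52)]  |A|=838.5936
5. ⊥bis P3·P4 via (32.515,11.19): [(0, 0) (21.6735, 0) (10.5801, 52) (0, 52)]  |A|=838.5936
6. ⊥bis P3·P5 via (24.855,10.61): [(0, 35.2157) (0, 0) (21.6735, 0) (17.9522, 17.4436)]  |A|=505.1305
7. ⊥bis P3·P6 via (35.59,25.755): [(0, 35.2157) (0, 0) (21.6735, 0) (17.9522, 17.4436)]  |A|=505.1305
8. ⊥bis P3·P7 via (24.095,17.585): [(13.172, 22.1758) (0, 27.7119) (0, 0) (21.6735, 0) (17.9522, 17.4436)]  |A|=455.7106
9. ⊥bis P3·P8 via (21.435,11.465): [(0, 20.2173) (0, 0) (21.6735, 0) (19.017, 12.4523)]  |A|=327.178
10. ⊥bis P3·P9 via (14.82,16.65): [(11.2585, 15.6202) (0, 12.365) (0, 0) (21.6735, 0) (19.017, 12.4523)]  |A|=282.9756
11. canonical 5-gon: [(11.2585, 15.6202) (0, 12.365) (0, 0) (21.6735, 0) (19.017, 12.4523)]
12. shoelace: 282.9756

Area of P3's cell: 282.9756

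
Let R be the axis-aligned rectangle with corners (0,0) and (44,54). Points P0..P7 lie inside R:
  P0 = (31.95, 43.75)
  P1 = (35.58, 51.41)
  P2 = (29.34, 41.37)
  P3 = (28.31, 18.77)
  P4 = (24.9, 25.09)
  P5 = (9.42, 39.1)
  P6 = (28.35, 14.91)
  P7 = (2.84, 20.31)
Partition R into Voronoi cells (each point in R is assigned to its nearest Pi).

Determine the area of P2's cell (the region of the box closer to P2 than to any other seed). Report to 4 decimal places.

Area of P2's cell: 240.9574

1. box [0,44]×[0,54]: [(0, 0) (44, 0) (44, 54) (0, 54)]
2. ⊥bis P2·P0 via (30.645,42.56): [(0, 0) (44, 0) (44, 27.9144) (20.2131, 54) (0, 54)]  |A|=2065.7524
3. ⊥bis P2·P1 via (32.46,46.39): [(0, 0) (44, 0) (44, 27.9144) (20.2131, 54) (0, 54)]  |A|=2065.7524
4. ⊥bis P2·P3 via (28.825,30.07): [(0, 31.3837) (42.6071, 29.4419) (20.2131, 54) (0, 54)]  |A|=730.0058
5. ⊥bis P2·P4 via (27.12,33.23): [(0, 40.6264) (40.6893, 29.5293) (42.6071, 29.4419) (20.2131, 54) (0, 54)]  |A|=541.9671
6. ⊥bis P2·P5 via (19.38,40.235): [(19.9556, 35.1839) (40.6893, 29.5293) (42.6071, 29.4419) (20.2131, 54) (17.8114, 54)]  |A|=240.9574
7. ⊥bis P2·P6 via (28.845,28.14): [(19.9556, 35.1839) (40.6893, 29.5293) (42.6071, 29.4419) (20.2131, 54) (17.8114, 54)]  |A|=240.9574
8. ⊥bis P2·P7 via (16.09,30.84): [(19.9556, 35.1839) (40.6893, 29.5293) (42.6071, 29.4419) (20.2131, 54) (17.8114, 54)]  |A|=240.9574
9. canonical 5-gon: [(19.9556, 35.1839) (40.6893, 29.5293) (42.6071, 29.4419) (20.2131, 54) (17.8114, 54)]
10. shoelace: 240.9574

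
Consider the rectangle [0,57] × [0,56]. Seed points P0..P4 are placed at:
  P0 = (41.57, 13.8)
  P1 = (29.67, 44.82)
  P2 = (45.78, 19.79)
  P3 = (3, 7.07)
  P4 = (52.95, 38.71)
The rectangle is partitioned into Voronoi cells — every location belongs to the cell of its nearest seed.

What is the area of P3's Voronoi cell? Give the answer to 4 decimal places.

Area of P3's cell: 656.7147

1. box [0,57]×[0,56]: [(0, 0) (57, 0) (57, 56) (0, 56)]
2. ⊥bis P3·P0 via (22.285,10.435): [(0, 0) (24.1058, 0) (14.3345, 56) (0, 56)]  |A|=1076.3267
3. ⊥bis P3·P1 via (16.335,25.945): [(0, 37.4855) (0, 0) (24.1058, 0) (20.0348, 23.3311)]  |A|=656.7147
4. ⊥bis P3·P2 via (24.39,13.43): [(0, 37.4855) (0, 0) (24.1058, 0) (20.0348, 23.3311)]  |A|=656.7147
5. ⊥bis P3·P4 via (27.975,22.89): [(0, 37.4855) (0, 0) (24.1058, 0) (20.0348, 23.3311)]  |A|=656.7147
6. canonical 4-gon: [(0, 37.4855) (0, 0) (24.1058, 0) (20.0348, 23.3311)]
7. shoelace: 656.7147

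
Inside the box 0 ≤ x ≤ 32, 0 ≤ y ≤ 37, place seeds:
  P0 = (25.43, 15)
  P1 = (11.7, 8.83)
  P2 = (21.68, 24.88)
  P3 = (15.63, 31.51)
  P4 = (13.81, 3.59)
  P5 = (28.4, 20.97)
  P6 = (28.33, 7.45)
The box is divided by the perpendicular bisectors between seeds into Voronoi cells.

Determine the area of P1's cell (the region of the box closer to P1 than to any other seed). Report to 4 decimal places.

Area of P1's cell: 282.2343

1. box [0,32]×[0,37]: [(0, 0) (32, 0) (32, 37) (0, 37)]
2. ⊥bis P1·P0 via (18.565,11.915): [(0, 0) (23.9194, 0) (7.2923, 37) (0, 37)]  |A|=577.4156
3. ⊥bis P1·P2 via (16.69,16.855): [(0, 27.233) (0, 0) (23.9194, 0) (16.2113, 17.1527)]  |A|=425.8812
4. ⊥bis P1·P3 via (13.665,20.17): [(10.4678, 20.724) (0, 22.5379) (0, 0) (23.9194, 0) (16.2113, 17.1527)]  |A|=401.3077
5. ⊥bis P1·P4 via (12.755,6.21): [(10.4678, 20.724) (0, 22.5379) (0, 1.0739) (19.8456, 9.0652) (16.2113, 17.1527)]  |A|=282.2343
6. ⊥bis P1·P5 via (20.05,14.9): [(10.4678, 20.724) (0, 22.5379) (0, 1.0739) (19.8456, 9.0652) (16.2113, 17.1527)]  |A|=282.2343
7. ⊥bis P1·P6 via (20.015,8.14): [(10.4678, 20.724) (0, 22.5379) (0, 1.0739) (19.8456, 9.0652) (16.2113, 17.1527)]  |A|=282.2343
8. canonical 5-gon: [(10.4678, 20.724) (0, 22.5379) (0, 1.0739) (19.8456, 9.0652) (16.2113, 17.1527)]
9. shoelace: 282.2343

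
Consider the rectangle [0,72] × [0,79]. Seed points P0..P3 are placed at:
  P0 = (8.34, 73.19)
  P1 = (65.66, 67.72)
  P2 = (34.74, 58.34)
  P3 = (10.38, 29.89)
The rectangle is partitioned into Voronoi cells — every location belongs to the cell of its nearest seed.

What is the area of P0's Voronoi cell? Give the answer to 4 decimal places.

Area of P0's cell: 585.4838

1. box [0,72]×[0,79]: [(0, 0) (72, 0) (72, 79) (0, 79)]
2. ⊥bis P0·P1 via (37,70.455): [(0, 0) (30.2765, 0) (37.8154, 79) (0, 79)]  |A|=2689.6332
3. ⊥bis P0·P2 via (21.54,65.765): [(0, 27.4717) (28.9847, 79) (0, 79)]  |A|=746.7663
4. ⊥bis P0·P3 via (9.36,51.54): [(0, 51.099) (13.6522, 51.7422) (28.9847, 79) (0, 79)]  |A|=585.4838
5. canonical 4-gon: [(0, 51.099) (13.6522, 51.7422) (28.9847, 79) (0, 79)]
6. shoelace: 585.4838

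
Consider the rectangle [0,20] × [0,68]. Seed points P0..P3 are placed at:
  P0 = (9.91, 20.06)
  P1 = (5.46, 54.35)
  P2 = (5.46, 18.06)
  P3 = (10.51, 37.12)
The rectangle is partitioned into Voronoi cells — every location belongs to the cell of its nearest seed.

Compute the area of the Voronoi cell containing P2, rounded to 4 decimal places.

1. box [0,20]×[0,68]: [(0, 0) (20, 0) (20, 68) (0, 68)]
2. ⊥bis P2·P0 via (7.685,19.06): [(0, 36.1591) (0, 0) (16.2513, 0)]  |A|=293.8163
3. ⊥bis P2·P1 via (5.46,36.205): [(0, 36.1591) (0, 0) (16.2513, 0)]  |A|=293.8163
4. ⊥bis P2·P3 via (7.985,27.59): [(3.2925, 28.8333) (0, 29.7056) (0, 0) (16.2513, 0)]  |A|=283.1922
5. canonical 4-gon: [(3.2925, 28.8333) (0, 29.7056) (0, 0) (16.2513, 0)]
6. shoelace: 283.1922

Area of P2's cell: 283.1922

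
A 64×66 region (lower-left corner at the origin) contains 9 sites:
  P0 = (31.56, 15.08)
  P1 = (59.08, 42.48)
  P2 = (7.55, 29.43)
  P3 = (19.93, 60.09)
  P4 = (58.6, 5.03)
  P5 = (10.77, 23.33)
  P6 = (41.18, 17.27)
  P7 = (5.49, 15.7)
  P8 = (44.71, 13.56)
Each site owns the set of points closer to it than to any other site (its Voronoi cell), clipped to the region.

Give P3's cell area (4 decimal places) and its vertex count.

Area of P3's cell: 921.3978 (6 vertices)

1. box [0,64]×[0,66]: [(0, 0) (64, 0) (64, 66) (0, 66)]
2. ⊥bis P3·P0 via (25.745,37.585): [(0, 30.9328) (64, 47.4696) (64, 66) (0, 66)]  |A|=1715.1225
3. ⊥bis P3·P1 via (39.505,51.285): [(0, 30.9328) (34.3418, 39.8063) (46.1239, 66) (0, 66)]  |A|=1206.2129
4. ⊥bis P3·P2 via (13.74,44.76): [(0, 50.308) (29.2601, 38.4933) (34.3418, 39.8063) (46.1239, 66) (0, 66)]  |A|=922.7536
5. ⊥bis P3·P4 via (39.265,32.56): [(0, 50.308) (29.2601, 38.4933) (34.3418, 39.8063) (46.1239, 66) (0, 66)]  |A|=922.7536
6. ⊥bis P3·P5 via (15.35,41.71): [(0, 50.308) (29.2601, 38.4933) (34.3418, 39.8063) (46.1239, 66) (0, 66)]  |A|=922.7536
7. ⊥bis P3·P6 via (30.555,38.68): [(0, 50.308) (29.2601, 38.4933) (31.1765, 38.9884) (34.7778, 40.7756) (46.1239, 66) (0, 66)]  |A|=921.3978
8. ⊥bis P3·P7 via (12.71,37.895): [(0, 50.308) (29.2601, 38.4933) (31.1765, 38.9884) (34.7778, 40.7756) (46.1239, 66) (0, 66)]  |A|=921.3978
9. ⊥bis P3·P8 via (32.32,36.825): [(0, 50.308) (29.2601, 38.4933) (31.1765, 38.9884) (34.7778, 40.7756) (46.1239, 66) (0, 66)]  |A|=921.3978
10. canonical 6-gon: [(0, 50.308) (29.2601, 38.4933) (31.1765, 38.9884) (34.7778, 40.7756) (46.1239, 66) (0, 66)]
11. shoelace: 921.3978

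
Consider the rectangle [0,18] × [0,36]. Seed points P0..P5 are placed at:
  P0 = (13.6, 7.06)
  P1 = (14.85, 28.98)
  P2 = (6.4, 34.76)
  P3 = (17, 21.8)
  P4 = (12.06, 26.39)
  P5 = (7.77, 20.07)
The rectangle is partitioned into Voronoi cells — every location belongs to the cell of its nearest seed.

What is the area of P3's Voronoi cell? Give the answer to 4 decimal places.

Area of P3's cell: 52.7297

1. box [0,18]×[0,36]: [(0, 0) (18, 0) (18, 36) (0, 36)]
2. ⊥bis P3·P0 via (15.3,14.43): [(0, 17.9592) (18, 13.8072) (18, 36) (0, 36)]  |A|=362.1026
3. ⊥bis P3·P1 via (15.925,25.39): [(0, 20.6214) (0, 17.9592) (18, 13.8072) (18, 26.0113)]  |A|=133.797
4. ⊥bis P3·P2 via (11.7,28.28): [(3.6856, 21.725) (0, 18.7106) (0, 17.9592) (18, 13.8072) (18, 26.0113)]  |A|=130.2758
5. ⊥bis P3·P4 via (14.53,24.095): [(15.6593, 25.3104) (7.2706, 16.2821) (18, 13.8072) (18, 26.0113)]  |A|=73.0977
6. ⊥bis P3·P5 via (12.385,20.935): [(15.6593, 25.3104) (12.2522, 21.6435) (13.5276, 14.8388) (18, 13.8072) (18, 26.0113)]  |A|=52.7297
7. canonical 5-gon: [(15.6593, 25.3104) (12.2522, 21.6435) (13.5276, 14.8388) (18, 13.8072) (18, 26.0113)]
8. shoelace: 52.7297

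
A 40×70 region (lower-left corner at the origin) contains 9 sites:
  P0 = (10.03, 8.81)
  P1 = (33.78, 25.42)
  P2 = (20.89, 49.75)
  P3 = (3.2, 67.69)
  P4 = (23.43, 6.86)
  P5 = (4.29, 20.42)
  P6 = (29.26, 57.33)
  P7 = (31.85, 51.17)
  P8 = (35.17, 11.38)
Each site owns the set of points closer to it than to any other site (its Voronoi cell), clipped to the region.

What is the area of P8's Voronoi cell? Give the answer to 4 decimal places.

Area of P8's cell: 195.3088

1. box [0,40]×[0,70]: [(0, 0) (40, 0) (40, 70) (0, 70)]
2. ⊥bis P8·P0 via (22.6,10.095): [(23.632, 0) (40, 0) (40, 70) (16.4761, 70)]  |A|=1396.2184
3. ⊥bis P8·P1 via (34.475,18.4): [(21.8785, 17.1529) (23.632, 0) (40, 0) (40, 18.947)]  |A|=312.0536
4. ⊥bis P8·P2 via (28.03,30.565): [(21.8785, 17.1529) (23.632, 0) (40, 0) (40, 18.947)]  |A|=312.0536
5. ⊥bis P8·P3 via (19.185,39.535): [(21.8785, 17.1529) (23.632, 0) (40, 0) (40, 18.947)]  |A|=312.0536
6. ⊥bis P8·P4 via (29.3,9.12): [(26.0483, 17.5657) (32.8113, 0) (40, 0) (40, 18.947)]  |A|=195.3088
7. ⊥bis P8·P5 via (19.73,15.9): [(26.0483, 17.5657) (32.8113, 0) (40, 0) (40, 18.947)]  |A|=195.3088
8. ⊥bis P8·P6 via (32.215,34.355): [(26.0483, 17.5657) (32.8113, 0) (40, 0) (40, 18.947)]  |A|=195.3088
9. ⊥bis P8·P7 via (33.51,31.275): [(26.0483, 17.5657) (32.8113, 0) (40, 0) (40, 18.947)]  |A|=195.3088
10. canonical 4-gon: [(26.0483, 17.5657) (32.8113, 0) (40, 0) (40, 18.947)]
11. shoelace: 195.3088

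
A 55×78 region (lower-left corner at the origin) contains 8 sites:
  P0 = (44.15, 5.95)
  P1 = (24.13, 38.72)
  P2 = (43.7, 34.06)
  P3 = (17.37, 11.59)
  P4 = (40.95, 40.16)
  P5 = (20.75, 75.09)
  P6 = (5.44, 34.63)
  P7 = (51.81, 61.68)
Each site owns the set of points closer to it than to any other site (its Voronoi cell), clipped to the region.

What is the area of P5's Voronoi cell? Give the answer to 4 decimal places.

1. box [0,55]×[0,78]: [(0, 0) (55, 0) (55, 78) (0, 78)]
2. ⊥bis P5·P0 via (32.45,40.52): [(0, 29.5375) (55, 48.1519) (55, 78) (0, 78)]  |A|=2153.5413
3. ⊥bis P5·P1 via (22.44,56.905): [(0, 54.8196) (55, 59.9309) (55, 78) (0, 78)]  |A|=1134.3615
4. ⊥bis P5·P2 via (32.225,54.575): [(0, 54.8196) (39.1703, 58.4598) (55, 67.3141) (55, 78) (0, 78)]  |A|=1075.9244
5. ⊥bis P5·P3 via (19.06,43.34): [(0, 54.8196) (39.1703, 58.4598) (55, 67.3141) (55, 78) (0, 78)]  |A|=1075.9244
6. ⊥bis P5·P4 via (30.85,57.625): [(0, 54.8196) (30.9769, 57.6984) (55, 71.5909) (55, 78) (0, 78)]  |A|=994.3065
7. ⊥bis P5·P6 via (13.095,54.86): [(0, 59.8151) (10.5988, 55.8046) (30.9769, 57.6984) (55, 71.5909) (55, 78) (0, 78)]  |A|=967.833
8. ⊥bis P5·P7 via (36.28,68.385): [(0, 59.8151) (10.5988, 55.8046) (30.9769, 57.6984) (31.8954, 58.2296) (40.4312, 78) (0, 78)]  |A|=749.7783
9. canonical 6-gon: [(0, 59.8151) (10.5988, 55.8046) (30.9769, 57.6984) (31.8954, 58.2296) (40.4312, 78) (0, 78)]
10. shoelace: 749.7783

Area of P5's cell: 749.7783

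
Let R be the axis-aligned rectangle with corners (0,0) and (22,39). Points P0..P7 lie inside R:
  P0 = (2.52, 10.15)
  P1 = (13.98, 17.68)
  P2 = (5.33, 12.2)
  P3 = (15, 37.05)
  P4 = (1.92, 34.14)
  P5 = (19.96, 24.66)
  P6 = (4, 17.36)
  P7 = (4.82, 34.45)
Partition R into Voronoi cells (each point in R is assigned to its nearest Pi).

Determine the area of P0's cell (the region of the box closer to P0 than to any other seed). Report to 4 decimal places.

Area of P0's cell: 98.0248

1. box [0,22]×[0,39]: [(0, 0) (22, 0) (22, 39) (0, 39)]
2. ⊥bis P0·P1 via (8.25,13.915): [(0, 26.4708) (0, 0) (17.3931, 0)]  |A|=230.2045
3. ⊥bis P0·P2 via (3.925,11.175): [(0, 16.5551) (0, 0) (12.0776, 0)]  |A|=99.9729
4. ⊥bis P0·P3 via (8.76,23.6): [(0, 16.5551) (0, 0) (12.0776, 0)]  |A|=99.9729
5. ⊥bis P0·P4 via (2.22,22.145): [(0, 16.5551) (0, 0) (12.0776, 0)]  |A|=99.9729
6. ⊥bis P0·P5 via (11.24,17.405): [(0, 16.5551) (0, 0) (12.0776, 0)]  |A|=99.9729
7. ⊥bis P0·P6 via (3.26,13.755): [(1.8284, 14.0489) (0, 14.4242) (0, 0) (12.0776, 0)]  |A|=98.0248
8. ⊥bis P0·P7 via (3.67,22.3): [(1.8284, 14.0489) (0, 14.4242) (0, 0) (12.0776, 0)]  |A|=98.0248
9. canonical 4-gon: [(1.8284, 14.0489) (0, 14.4242) (0, 0) (12.0776, 0)]
10. shoelace: 98.0248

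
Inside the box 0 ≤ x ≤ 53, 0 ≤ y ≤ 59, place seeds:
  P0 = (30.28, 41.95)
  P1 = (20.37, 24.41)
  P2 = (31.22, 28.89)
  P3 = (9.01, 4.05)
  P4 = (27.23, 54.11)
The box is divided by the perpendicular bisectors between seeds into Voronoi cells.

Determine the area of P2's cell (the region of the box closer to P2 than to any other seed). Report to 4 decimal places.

Area of P2's cell: 845.9621

1. box [0,53]×[0,59]: [(0, 0) (53, 0) (53, 59) (0, 59)]
2. ⊥bis P2·P0 via (30.75,35.42): [(0, 33.2068) (0, 0) (53, 0) (53, 37.0215)]  |A|=1861.0475
3. ⊥bis P2·P1 via (25.795,26.65): [(22.4214, 34.8205) (36.7989, 0) (53, 0) (53, 37.0215)]  |A|=848.099
4. ⊥bis P2·P3 via (20.115,16.47): [(22.4214, 34.8205) (35.7826, 2.4612) (38.5353, 0) (53, 0) (53, 37.0215)]  |A|=845.9621
5. ⊥bis P2·P4 via (29.225,41.5): [(22.4214, 34.8205) (35.7826, 2.4612) (38.5353, 0) (53, 0) (53, 37.0215)]  |A|=845.9621
6. canonical 5-gon: [(22.4214, 34.8205) (35.7826, 2.4612) (38.5353, 0) (53, 0) (53, 37.0215)]
7. shoelace: 845.9621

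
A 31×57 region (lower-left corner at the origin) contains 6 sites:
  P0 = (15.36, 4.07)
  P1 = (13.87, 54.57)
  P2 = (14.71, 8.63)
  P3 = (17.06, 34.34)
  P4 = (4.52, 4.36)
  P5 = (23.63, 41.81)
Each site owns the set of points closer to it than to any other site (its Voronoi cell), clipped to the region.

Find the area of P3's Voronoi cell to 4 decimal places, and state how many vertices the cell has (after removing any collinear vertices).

1. box [0,31]×[0,57]: [(0, 0) (31, 0) (31, 57) (0, 57)]
2. ⊥bis P3·P0 via (16.21,19.205): [(0, 20.1154) (31, 18.3744) (31, 57) (0, 57)]  |A|=1170.4089
3. ⊥bis P3·P1 via (15.465,44.455): [(0, 42.0164) (0, 20.1154) (31, 18.3744) (31, 46.9047)]  |A|=781.685
4. ⊥bis P3·P2 via (15.885,21.485): [(0, 42.0164) (0, 22.937) (31, 20.1034) (31, 46.9047)]  |A|=711.1502
5. ⊥bis P3·P4 via (10.79,19.35): [(0, 42.0164) (0, 23.8632) (2.8337, 22.6779) (31, 20.1034) (31, 46.9047)]  |A|=709.8378
6. ⊥bis P3·P5 via (20.345,38.075): [(13.4519, 44.1376) (0, 42.0164) (0, 23.8632) (2.8337, 22.6779) (31, 20.1034) (31, 28.7037)]  |A|=550.1423
7. canonical 6-gon: [(13.4519, 44.1376) (0, 42.0164) (0, 23.8632) (2.8337, 22.6779) (31, 20.1034) (31, 28.7037)]
8. shoelace: 550.1423

Area of P3's cell: 550.1423 (6 vertices)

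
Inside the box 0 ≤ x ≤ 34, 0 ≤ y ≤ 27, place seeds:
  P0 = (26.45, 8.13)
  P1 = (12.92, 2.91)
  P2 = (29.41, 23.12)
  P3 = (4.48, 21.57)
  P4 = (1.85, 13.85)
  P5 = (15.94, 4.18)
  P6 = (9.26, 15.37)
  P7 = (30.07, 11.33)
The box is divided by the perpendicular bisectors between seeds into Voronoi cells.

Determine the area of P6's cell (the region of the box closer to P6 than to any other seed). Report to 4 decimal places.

Area of P6's cell: 159.3391

1. box [0,34]×[0,27]: [(0, 0) (34, 0) (34, 27) (0, 27)]
2. ⊥bis P6·P0 via (17.855,11.75): [(0, 0) (12.9062, 0) (24.2779, 27) (0, 27)]  |A|=501.9855
3. ⊥bis P6·P1 via (11.09,9.14): [(0, 5.8824) (17.5556, 11.0392) (24.2779, 27) (0, 27)]  |A|=379.1136
4. ⊥bis P6·P2 via (19.335,19.245): [(0, 5.8824) (17.5556, 11.0392) (20.1353, 17.1642) (16.3523, 27) (0, 27)]  |A|=340.1361
5. ⊥bis P6·P3 via (6.87,18.47): [(0, 13.1735) (0, 5.8824) (17.5556, 11.0392) (20.1353, 17.1642) (16.7141, 26.0595)]  |A|=216.8972
6. ⊥bis P6·P4 via (5.555,14.61): [(5.0509, 17.0675) (6.9278, 7.9174) (17.5556, 11.0392) (20.1353, 17.1642) (16.7141, 26.0595)]  |A|=164.879
7. ⊥bis P6·P5 via (12.6,9.775): [(5.0509, 17.0675) (6.9278, 7.9174) (11.9686, 9.3981) (18.5088, 13.3023) (20.1353, 17.1642) (16.7141, 26.0595)]  |A|=159.3391
8. ⊥bis P6·P7 via (19.665,13.35): [(5.0509, 17.0675) (6.9278, 7.9174) (11.9686, 9.3981) (18.5088, 13.3023) (20.1353, 17.1642) (16.7141, 26.0595)]  |A|=159.3391
9. canonical 6-gon: [(5.0509, 17.0675) (6.9278, 7.9174) (11.9686, 9.3981) (18.5088, 13.3023) (20.1353, 17.1642) (16.7141, 26.0595)]
10. shoelace: 159.3391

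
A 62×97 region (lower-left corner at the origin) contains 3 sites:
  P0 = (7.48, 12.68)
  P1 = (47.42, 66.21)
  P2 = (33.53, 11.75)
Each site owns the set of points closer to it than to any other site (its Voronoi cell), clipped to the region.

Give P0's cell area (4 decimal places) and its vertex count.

Area of P0's cell: 1087.5311 (4 vertices)

1. box [0,62]×[0,97]: [(0, 0) (62, 0) (62, 97) (0, 97)]
2. ⊥bis P0·P1 via (27.45,39.445): [(0, 59.9261) (0, 0) (62, 0) (62, 13.6664)]  |A|=2281.3682
3. ⊥bis P0·P2 via (20.505,12.215): [(21.6321, 43.7859) (0, 59.9261) (0, 0) (20.0689, 0)]  |A|=1087.5311
4. canonical 4-gon: [(21.6321, 43.7859) (0, 59.9261) (0, 0) (20.0689, 0)]
5. shoelace: 1087.5311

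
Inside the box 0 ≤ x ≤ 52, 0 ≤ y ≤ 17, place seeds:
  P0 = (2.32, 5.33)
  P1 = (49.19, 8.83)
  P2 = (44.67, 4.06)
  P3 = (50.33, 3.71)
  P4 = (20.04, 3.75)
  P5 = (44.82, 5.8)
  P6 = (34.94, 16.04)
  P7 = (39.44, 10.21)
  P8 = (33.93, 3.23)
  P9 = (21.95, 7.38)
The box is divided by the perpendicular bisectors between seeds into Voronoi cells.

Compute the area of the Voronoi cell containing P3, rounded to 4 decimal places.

1. box [0,52]×[0,17]: [(0, 0) (52, 0) (52, 17) (0, 17)]
2. ⊥bis P3·P0 via (26.325,4.52): [(26.1725, 0) (52, 0) (52, 17) (26.7461, 17)]  |A|=434.192
3. ⊥bis P3·P1 via (49.76,6.27): [(26.2071, 1.0258) (26.1725, 0) (52, 0) (52, 6.7688)]  |A|=100.5398
4. ⊥bis P3·P2 via (47.5,3.885): [(47.618, 5.7931) (47.2598, 0) (52, 0) (52, 6.7688)]  |A|=28.5606
5. ⊥bis P3·P4 via (35.185,3.73): [(47.618, 5.7931) (47.2598, 0) (52, 0) (52, 6.7688)]  |A|=28.5606
6. ⊥bis P3·P5 via (47.575,4.755): [(48.0011, 5.8784) (47.5497, 4.6882) (47.2598, 0) (52, 0) (52, 6.7688)]  |A|=28.3519
7. ⊥bis P3·P6 via (42.635,9.875): [(48.0011, 5.8784) (47.5497, 4.6882) (47.2598, 0) (52, 0) (52, 6.7688)]  |A|=28.3519
8. ⊥bis P3·P7 via (44.885,6.96): [(48.0011, 5.8784) (47.5497, 4.6882) (47.2598, 0) (52, 0) (52, 6.7688)]  |A|=28.3519
9. ⊥bis P3·P8 via (42.13,3.47): [(48.0011, 5.8784) (47.5497, 4.6882) (47.2598, 0) (52, 0) (52, 6.7688)]  |A|=28.3519
10. ⊥bis P3·P9 via (36.14,5.545): [(48.0011, 5.8784) (47.5497, 4.6882) (47.2598, 0) (52, 0) (52, 6.7688)]  |A|=28.3519
11. canonical 5-gon: [(48.0011, 5.8784) (47.5497, 4.6882) (47.2598, 0) (52, 0) (52, 6.7688)]
12. shoelace: 28.3519

Area of P3's cell: 28.3519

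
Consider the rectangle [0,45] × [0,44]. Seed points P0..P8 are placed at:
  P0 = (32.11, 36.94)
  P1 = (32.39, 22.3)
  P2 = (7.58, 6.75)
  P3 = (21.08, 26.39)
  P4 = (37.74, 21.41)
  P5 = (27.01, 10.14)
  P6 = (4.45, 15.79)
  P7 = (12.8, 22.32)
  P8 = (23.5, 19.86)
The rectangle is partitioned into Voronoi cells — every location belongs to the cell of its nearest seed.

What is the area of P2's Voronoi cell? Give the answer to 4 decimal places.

Area of P2's cell: 208.8276

1. box [0,45]×[0,44]: [(0, 0) (45, 0) (45, 44) (0, 44)]
2. ⊥bis P2·P0 via (19.845,21.845): [(0, 37.9695) (0, 0) (45, 0) (45, 1.406)]  |A|=885.9491
3. ⊥bis P2·P1 via (19.985,14.525): [(10.7814, 29.2094) (0, 37.9695) (0, 0) (29.0887, 0)]  |A|=629.5135
4. ⊥bis P2·P3 via (14.33,16.57): [(22.0135, 11.2886) (0, 26.4201) (0, 0) (29.0887, 0)]  |A|=454.9839
5. ⊥bis P2·P4 via (22.66,14.08): [(22.0135, 11.2886) (0, 26.4201) (0, 0) (29.0887, 0)]  |A|=454.9839
6. ⊥bis P2·P5 via (17.295,8.445): [(16.0883, 15.3614) (0, 26.4201) (0, 0) (18.7684, 0)]  |A|=356.6812
7. ⊥bis P2·P6 via (6.015,11.27): [(16.1876, 14.7921) (0, 9.1874) (0, 0) (18.7684, 0)]  |A|=213.1734
8. ⊥bis P2·P7 via (10.19,14.535): [(16.6079, 12.3833) (12.8598, 13.6399) (0, 9.1874) (0, 0) (18.7684, 0)]  |A|=208.9232
9. ⊥bis P2·P8 via (15.54,13.305): [(16.6909, 11.9074) (16.1812, 12.5264) (12.8598, 13.6399) (0, 9.1874) (0, 0) (18.7684, 0)]  |A|=208.8276
10. canonical 6-gon: [(16.6909, 11.9074) (16.1812, 12.5264) (12.8598, 13.6399) (0, 9.1874) (0, 0) (18.7684, 0)]
11. shoelace: 208.8276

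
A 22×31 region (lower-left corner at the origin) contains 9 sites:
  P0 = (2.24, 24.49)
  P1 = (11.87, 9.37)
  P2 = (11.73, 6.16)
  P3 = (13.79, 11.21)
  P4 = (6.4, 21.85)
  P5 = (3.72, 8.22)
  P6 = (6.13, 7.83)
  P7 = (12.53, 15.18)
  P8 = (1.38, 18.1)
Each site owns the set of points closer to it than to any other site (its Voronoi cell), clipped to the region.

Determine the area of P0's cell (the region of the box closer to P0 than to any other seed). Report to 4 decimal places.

1. box [0,22]×[0,31]: [(0, 0) (22, 0) (22, 31) (0, 31)]
2. ⊥bis P0·P1 via (7.055,16.93): [(0, 12.4366) (22, 26.4485) (22, 31) (0, 31)]  |A|=254.263
3. ⊥bis P0·P2 via (6.985,15.325): [(0, 12.4366) (22, 26.4485) (22, 31) (0, 31)]  |A|=254.263
4. ⊥bis P0·P3 via (8.015,17.85): [(0, 12.4366) (6.6897, 16.6973) (22, 30.0132) (22, 31) (0, 31)]  |A|=226.9753
5. ⊥bis P0·P4 via (4.32,23.17): [(0, 16.3627) (9.289, 31) (0, 31)]  |A|=67.9831
6. ⊥bis P0·P5 via (2.98,16.355): [(0, 16.3627) (9.289, 31) (0, 31)]  |A|=67.9831
7. ⊥bis P0·P6 via (4.185,16.16): [(0, 16.3627) (9.289, 31) (0, 31)]  |A|=67.9831
8. ⊥bis P0·P7 via (7.385,19.835): [(0, 16.3627) (9.289, 31) (0, 31)]  |A|=67.9831
9. ⊥bis P0·P8 via (1.81,21.295): [(0, 21.5386) (3.0262, 21.1313) (9.289, 31) (0, 31)]  |A|=60.1514
10. canonical 4-gon: [(0, 21.5386) (3.0262, 21.1313) (9.289, 31) (0, 31)]
11. shoelace: 60.1514

Area of P0's cell: 60.1514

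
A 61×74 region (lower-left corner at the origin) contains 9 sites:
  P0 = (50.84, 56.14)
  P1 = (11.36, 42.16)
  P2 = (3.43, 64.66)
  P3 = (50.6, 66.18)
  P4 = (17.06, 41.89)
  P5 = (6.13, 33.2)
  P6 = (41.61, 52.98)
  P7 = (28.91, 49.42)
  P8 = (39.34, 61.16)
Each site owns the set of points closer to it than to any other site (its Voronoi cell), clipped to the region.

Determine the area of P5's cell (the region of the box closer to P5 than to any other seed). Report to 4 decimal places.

Area of P5's cell: 1015.4840

1. box [0,61]×[0,74]: [(0, 0) (61, 0) (61, 74) (0, 74)]
2. ⊥bis P5·P0 via (28.485,44.67): [(0, 0) (51.4045, 0) (13.4362, 74) (0, 74)]  |A|=2399.1064
3. ⊥bis P5·P1 via (8.745,37.68): [(0, 42.7845) (0, 0) (51.4045, 0) (42.0443, 18.243)]  |A|=1368.3084
4. ⊥bis P5·P2 via (4.78,48.93): [(0, 42.7845) (0, 0) (51.4045, 0) (42.0443, 18.243)]  |A|=1368.3084
5. ⊥bis P5·P3 via (28.365,49.69): [(0, 42.7845) (0, 0) (51.4045, 0) (42.0443, 18.243)]  |A|=1368.3084
6. ⊥bis P5·P4 via (11.595,37.545): [(13.8627, 34.6928) (0, 42.7845) (0, 0) (41.4455, 0)]  |A|=1015.484
7. ⊥bis P5·P6 via (23.87,43.09): [(13.8627, 34.6928) (0, 42.7845) (0, 0) (41.4455, 0)]  |A|=1015.484
8. ⊥bis P5·P7 via (17.52,41.31): [(13.8627, 34.6928) (0, 42.7845) (0, 0) (41.4455, 0)]  |A|=1015.484
9. ⊥bis P5·P8 via (22.735,47.18): [(13.8627, 34.6928) (0, 42.7845) (0, 0) (41.4455, 0)]  |A|=1015.484
10. canonical 4-gon: [(13.8627, 34.6928) (0, 42.7845) (0, 0) (41.4455, 0)]
11. shoelace: 1015.484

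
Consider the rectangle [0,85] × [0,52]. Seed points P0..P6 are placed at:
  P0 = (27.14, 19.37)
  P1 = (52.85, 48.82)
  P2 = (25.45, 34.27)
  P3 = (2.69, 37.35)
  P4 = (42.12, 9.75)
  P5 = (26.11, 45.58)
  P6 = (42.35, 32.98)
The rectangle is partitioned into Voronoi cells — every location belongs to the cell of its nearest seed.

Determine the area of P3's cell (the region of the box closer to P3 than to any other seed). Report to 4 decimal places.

Area of P3's cell: 463.1963

1. box [0,85]×[0,52]: [(0, 0) (85, 0) (85, 52) (0, 52)]
2. ⊥bis P3·P0 via (14.915,28.36): [(0, 8.0779) (32.2993, 52) (0, 52)]  |A|=709.3271
3. ⊥bis P3·P1 via (27.77,43.085): [(0, 8.0779) (27.2893, 45.1871) (25.7314, 52) (0, 52)]  |A|=686.9539
4. ⊥bis P3·P2 via (14.07,35.81): [(0, 8.0779) (12.6439, 25.2717) (16.2609, 52) (0, 52)]  |A|=494.9868
5. ⊥bis P3·P4 via (22.405,23.55): [(0, 8.0779) (12.6439, 25.2717) (16.2609, 52) (0, 52)]  |A|=494.9868
6. ⊥bis P3·P5 via (14.4,41.465): [(0, 8.0779) (12.6439, 25.2717) (14.7142, 40.5707) (10.6979, 52) (0, 52)]  |A|=463.1963
7. ⊥bis P3·P6 via (22.52,35.165): [(0, 8.0779) (12.6439, 25.2717) (14.7142, 40.5707) (10.6979, 52) (0, 52)]  |A|=463.1963
8. canonical 5-gon: [(0, 8.0779) (12.6439, 25.2717) (14.7142, 40.5707) (10.6979, 52) (0, 52)]
9. shoelace: 463.1963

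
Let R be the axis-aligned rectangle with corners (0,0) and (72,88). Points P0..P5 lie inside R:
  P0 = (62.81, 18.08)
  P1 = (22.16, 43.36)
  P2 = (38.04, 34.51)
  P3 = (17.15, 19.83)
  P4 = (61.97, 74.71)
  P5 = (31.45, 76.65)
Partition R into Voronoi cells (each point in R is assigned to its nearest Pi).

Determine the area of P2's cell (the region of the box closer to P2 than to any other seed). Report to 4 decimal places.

Area of P2's cell: 928.3251

1. box [0,72]×[0,88]: [(0, 0) (72, 0) (72, 88) (0, 88)]
2. ⊥bis P2·P0 via (50.425,26.295): [(0, 0) (32.9835, 0) (72, 58.8216) (72, 88) (0, 88)]  |A|=5188.4916
3. ⊥bis P2·P1 via (30.1,38.935): [(8.4013, 0) (32.9835, 0) (72, 58.8216) (72, 88) (57.4442, 88)]  |A|=2291.2897
4. ⊥bis P2·P3 via (27.595,27.17): [(25.3353, 30.3855) (39.638, 10.0325) (72, 58.8216) (72, 88) (57.4442, 88)]  |A|=1778.3531
5. ⊥bis P2·P4 via (50.005,54.61): [(41.6181, 59.6025) (25.3353, 30.3855) (39.638, 10.0325) (63.771, 46.4155)]  |A|=936.7571
6. ⊥bis P2·P5 via (34.745,55.58): [(45.5397, 57.2681) (39.8185, 56.3734) (25.3353, 30.3855) (39.638, 10.0325) (63.771, 46.4155)]  |A|=928.3251
7. canonical 5-gon: [(45.5397, 57.2681) (39.8185, 56.3734) (25.3353, 30.3855) (39.638, 10.0325) (63.771, 46.4155)]
8. shoelace: 928.3251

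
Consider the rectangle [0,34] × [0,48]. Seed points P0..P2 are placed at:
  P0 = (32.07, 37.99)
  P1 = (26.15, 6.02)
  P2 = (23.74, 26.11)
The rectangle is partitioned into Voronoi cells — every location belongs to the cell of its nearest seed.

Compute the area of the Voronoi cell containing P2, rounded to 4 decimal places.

Area of P2's cell: 826.5449

1. box [0,34]×[0,48]: [(0, 0) (34, 0) (34, 48) (0, 48)]
2. ⊥bis P2·P0 via (27.905,32.05): [(0, 0) (34, 0) (34, 27.7763) (5.1576, 48) (0, 48)]  |A|=1340.35
3. ⊥bis P2·P1 via (24.945,16.065): [(0, 13.0726) (34, 17.1512) (34, 27.7763) (5.1576, 48) (0, 48)]  |A|=826.5449
4. canonical 5-gon: [(0, 13.0726) (34, 17.1512) (34, 27.7763) (5.1576, 48) (0, 48)]
5. shoelace: 826.5449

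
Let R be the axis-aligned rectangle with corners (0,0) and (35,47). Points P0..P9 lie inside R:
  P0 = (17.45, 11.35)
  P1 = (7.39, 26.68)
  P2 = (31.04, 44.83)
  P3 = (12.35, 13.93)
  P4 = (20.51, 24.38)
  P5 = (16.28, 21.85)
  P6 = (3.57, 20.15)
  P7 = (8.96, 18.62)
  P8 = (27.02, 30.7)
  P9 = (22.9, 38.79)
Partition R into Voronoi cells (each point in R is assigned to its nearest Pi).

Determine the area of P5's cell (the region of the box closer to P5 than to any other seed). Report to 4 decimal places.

Area of P5's cell: 67.9974

1. box [0,35]×[0,47]: [(0, 0) (35, 0) (35, 47) (0, 47)]
2. ⊥bis P5·P0 via (16.865,16.6): [(0, 14.7208) (35, 18.6208) (35, 47) (0, 47)]  |A|=1061.5235
3. ⊥bis P5·P1 via (11.835,24.265): [(7.078, 15.5095) (35, 18.6208) (35, 47) (24.1871, 47)]  |A|=566.4542
4. ⊥bis P5·P2 via (23.66,33.34): [(18.5491, 36.6227) (7.078, 15.5095) (35, 18.6208) (35, 26.0563)]  |A|=338.0785
5. ⊥bis P5·P3 via (14.315,17.89): [(18.5491, 36.6227) (9.6335, 20.213) (16.9056, 16.6045) (35, 18.6208) (35, 26.0563)]  |A|=316.3656
6. ⊥bis P5·P4 via (18.395,23.115): [(14.6301, 29.4096) (9.6335, 20.213) (16.9056, 16.6045) (21.9526, 17.1669)]  |A|=75.408
7. ⊥bis P5·P6 via (9.925,21): [(14.6301, 29.4096) (9.9519, 20.799) (10.0585, 20.0021) (16.9056, 16.6045) (21.9526, 17.1669)]  |A|=75.25
8. ⊥bis P5·P7 via (12.62,20.235): [(14.6301, 29.4096) (11.2869, 23.2562) (13.4697, 18.3095) (16.9056, 16.6045) (21.9526, 17.1669)]  |A|=67.9974
9. ⊥bis P5·P8 via (21.65,26.275): [(14.6301, 29.4096) (11.2869, 23.2562) (13.4697, 18.3095) (16.9056, 16.6045) (21.9526, 17.1669)]  |A|=67.9974
10. ⊥bis P5·P9 via (19.59,30.32): [(14.6301, 29.4096) (11.2869, 23.2562) (13.4697, 18.3095) (16.9056, 16.6045) (21.9526, 17.1669)]  |A|=67.9974
11. canonical 5-gon: [(14.6301, 29.4096) (11.2869, 23.2562) (13.4697, 18.3095) (16.9056, 16.6045) (21.9526, 17.1669)]
12. shoelace: 67.9974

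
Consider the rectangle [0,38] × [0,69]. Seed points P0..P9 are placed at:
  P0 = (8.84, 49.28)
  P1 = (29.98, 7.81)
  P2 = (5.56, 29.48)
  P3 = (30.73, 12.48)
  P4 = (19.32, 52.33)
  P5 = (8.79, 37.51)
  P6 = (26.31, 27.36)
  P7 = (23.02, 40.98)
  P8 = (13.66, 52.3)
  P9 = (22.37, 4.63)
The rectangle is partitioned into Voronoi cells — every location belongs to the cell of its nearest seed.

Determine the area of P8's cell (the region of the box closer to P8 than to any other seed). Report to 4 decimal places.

1. box [0,38]×[0,69]: [(0, 0) (38, 0) (38, 69) (0, 69)]
2. ⊥bis P8·P0 via (11.25,50.79): [(0, 68.7453) (38, 8.0963) (38, 69) (0, 69)]  |A|=1162.0098
3. ⊥bis P8·P1 via (21.82,30.055): [(0, 68.7453) (23.7891, 30.7773) (38, 35.9902) (38, 69) (0, 69)]  |A|=963.8106
4. ⊥bis P8·P2 via (9.61,40.89): [(0, 68.7453) (19.696, 37.31) (30.827, 33.359) (38, 35.9902) (38, 69) (0, 69)]  |A|=935.5389
5. ⊥bis P8·P3 via (22.195,32.39): [(0, 68.7453) (19.696, 37.31) (27.3415, 34.5962) (38, 39.1653) (38, 69) (0, 69)]  |A|=909.5954
6. ⊥bis P8·P4 via (16.49,52.315): [(0, 68.7453) (16.5429, 42.3425) (16.4016, 69) (0, 69)]  |A|=220.7194
7. ⊥bis P8·P5 via (11.225,44.905): [(0, 68.7453) (15.9022, 43.3649) (16.5385, 43.1554) (16.4016, 69) (0, 69)]  |A|=220.4613
8. ⊥bis P8·P6 via (19.985,39.83): [(0, 68.7453) (15.9022, 43.3649) (16.5385, 43.1554) (16.4016, 69) (0, 69)]  |A|=220.4613
9. ⊥bis P8·P7 via (18.34,46.64): [(0, 68.7453) (15.3824, 44.1945) (16.528, 45.1418) (16.4016, 69) (0, 69)]  |A|=219.109
10. ⊥bis P8·P9 via (18.015,28.465): [(0, 68.7453) (15.3824, 44.1945) (16.528, 45.1418) (16.4016, 69) (0, 69)]  |A|=219.109
11. canonical 5-gon: [(0, 68.7453) (15.3824, 44.1945) (16.528, 45.1418) (16.4016, 69) (0, 69)]
12. shoelace: 219.109

Area of P8's cell: 219.1090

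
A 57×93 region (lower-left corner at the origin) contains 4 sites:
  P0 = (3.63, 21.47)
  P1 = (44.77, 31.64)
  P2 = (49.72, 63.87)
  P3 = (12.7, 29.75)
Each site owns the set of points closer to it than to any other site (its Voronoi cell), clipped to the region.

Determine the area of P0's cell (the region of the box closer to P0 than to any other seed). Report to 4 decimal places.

1. box [0,57]×[0,93]: [(0, 0) (57, 0) (57, 93) (0, 93)]
2. ⊥bis P0·P1 via (24.2,26.555): [(0, 0) (30.7645, 0) (7.7745, 93) (0, 93)]  |A|=1792.0638
3. ⊥bis P0·P2 via (26.675,42.67): [(0, 71.6665) (0, 0) (30.7645, 0) (17.843, 52.2707)]  |A|=1443.4123
4. ⊥bis P0·P3 via (8.165,25.61): [(0, 34.554) (0, 0) (30.7645, 0) (30.4749, 1.1715)]  |A|=544.5356
5. canonical 4-gon: [(0, 34.554) (0, 0) (30.7645, 0) (30.4749, 1.1715)]
6. shoelace: 544.5356

Area of P0's cell: 544.5356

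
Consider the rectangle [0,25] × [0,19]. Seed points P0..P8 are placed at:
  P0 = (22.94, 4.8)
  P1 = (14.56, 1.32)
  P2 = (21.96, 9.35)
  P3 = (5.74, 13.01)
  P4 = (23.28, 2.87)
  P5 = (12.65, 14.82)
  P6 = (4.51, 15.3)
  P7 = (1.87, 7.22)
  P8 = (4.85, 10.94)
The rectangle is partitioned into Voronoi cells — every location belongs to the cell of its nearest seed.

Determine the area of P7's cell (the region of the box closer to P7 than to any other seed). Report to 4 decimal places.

Area of P7's cell: 65.5781

1. box [0,25]×[0,19]: [(0, 0) (25, 0) (25, 19) (0, 19)]
2. ⊥bis P7·P0 via (12.405,6.01): [(0, 0) (11.7147, 0) (13.897, 19) (0, 19)]  |A|=243.3111
3. ⊥bis P7·P1 via (8.215,4.27): [(0, 0) (6.2297, 0) (13.5143, 15.6679) (13.897, 19) (0, 19)]  |A|=200.342
4. ⊥bis P7·P2 via (11.915,8.285): [(0, 0) (6.2297, 0) (11.5746, 11.4959) (10.779, 19) (0, 19)]  |A|=186.2098
5. ⊥bis P7·P3 via (3.805,10.115): [(0, 12.6582) (0, 0) (6.2297, 0) (9.2427, 6.4805)]  |A|=78.684
6. ⊥bis P7·P4 via (12.575,5.045): [(0, 12.6582) (0, 0) (6.2297, 0) (9.2427, 6.4805)]  |A|=78.684
7. ⊥bis P7·P5 via (7.26,11.02): [(0, 12.6582) (0, 0) (6.2297, 0) (9.2427, 6.4805)]  |A|=78.684
8. ⊥bis P7·P6 via (3.19,11.26): [(1.0419, 11.9619) (0, 12.3023) (0, 0) (6.2297, 0) (9.2427, 6.4805)]  |A|=78.4986
9. ⊥bis P7·P8 via (3.36,9.08): [(0, 11.7716) (0, 0) (6.2297, 0) (8.5269, 4.9409)]  |A|=65.5781
10. canonical 4-gon: [(0, 11.7716) (0, 0) (6.2297, 0) (8.5269, 4.9409)]
11. shoelace: 65.5781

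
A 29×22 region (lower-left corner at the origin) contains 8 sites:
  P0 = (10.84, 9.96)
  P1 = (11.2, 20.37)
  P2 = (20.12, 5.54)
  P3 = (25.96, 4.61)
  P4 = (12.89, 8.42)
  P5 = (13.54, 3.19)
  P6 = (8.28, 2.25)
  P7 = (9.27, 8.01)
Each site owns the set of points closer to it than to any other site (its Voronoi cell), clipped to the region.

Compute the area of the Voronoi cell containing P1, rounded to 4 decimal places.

1. box [0,29]×[0,22]: [(0, 0) (29, 0) (29, 22) (0, 22)]
2. ⊥bis P1·P0 via (11.02,15.165): [(0, 15.5461) (29, 14.5432) (29, 22) (0, 22)]  |A|=201.705
3. ⊥bis P1·P2 via (15.66,12.955): [(0, 15.5461) (18.8822, 14.8931) (29, 20.9788) (29, 22) (0, 22)]  |A|=169.1481
4. ⊥bis P1·P3 via (18.58,12.49): [(0, 15.5461) (18.8822, 14.8931) (25.2096, 18.6989) (28.7343, 22) (0, 22)]  |A|=166.7742
5. ⊥bis P1·P4 via (12.045,14.395): [(0, 15.5461) (16.2185, 14.9852) (19.9013, 15.5061) (25.2096, 18.6989) (28.7343, 22) (0, 22)]  |A|=165.9109
6. ⊥bis P1·P5 via (12.37,11.78): [(0, 15.5461) (16.2185, 14.9852) (19.9013, 15.5061) (25.2096, 18.6989) (28.7343, 22) (0, 22)]  |A|=165.9109
7. ⊥bis P1·P6 via (9.74,11.31): [(0, 15.5461) (16.2185, 14.9852) (19.9013, 15.5061) (25.2096, 18.6989) (28.7343, 22) (0, 22)]  |A|=165.9109
8. ⊥bis P1·P7 via (10.235,14.19): [(0, 15.7882) (1.9914, 15.4772) (16.2185, 14.9852) (19.9013, 15.5061) (25.2096, 18.6989) (28.7343, 22) (0, 22)]  |A|=165.6698
9. canonical 7-gon: [(0, 15.7882) (1.9914, 15.4772) (16.2185, 14.9852) (19.9013, 15.5061) (25.2096, 18.6989) (28.7343, 22) (0, 22)]
10. shoelace: 165.6698

Area of P1's cell: 165.6698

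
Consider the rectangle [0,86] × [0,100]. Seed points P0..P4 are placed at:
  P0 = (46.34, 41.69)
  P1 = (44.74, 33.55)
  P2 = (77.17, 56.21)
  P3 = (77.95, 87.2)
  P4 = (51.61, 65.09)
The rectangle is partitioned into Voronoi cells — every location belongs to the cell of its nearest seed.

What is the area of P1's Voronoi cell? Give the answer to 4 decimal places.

Area of P1's cell: 3105.8857

1. box [0,86]×[0,100]: [(0, 0) (86, 0) (86, 100) (0, 100)]
2. ⊥bis P1·P0 via (45.54,37.62): [(0, 46.5714) (0, 0) (86, 0) (86, 29.6672)]  |A|=3278.2566
3. ⊥bis P1·P2 via (60.955,44.88): [(69.2897, 32.9518) (0, 46.5714) (0, 0) (86, 0) (86, 9.0367)]  |A|=3105.8857
4. ⊥bis P1·P3 via (61.345,60.375): [(69.2897, 32.9518) (0, 46.5714) (0, 0) (86, 0) (86, 9.0367)]  |A|=3105.8857
5. ⊥bis P1·P4 via (48.175,49.32): [(69.2897, 32.9518) (0, 46.5714) (0, 0) (86, 0) (86, 9.0367)]  |A|=3105.8857
6. canonical 5-gon: [(69.2897, 32.9518) (0, 46.5714) (0, 0) (86, 0) (86, 9.0367)]
7. shoelace: 3105.8857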